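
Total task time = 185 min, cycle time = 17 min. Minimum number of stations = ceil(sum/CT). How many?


Formula: N_min = ceil(Sum of Task Times / Cycle Time)
N_min = ceil(185 min / 17 min) = ceil(10.8824)
N_min = 11 stations

11


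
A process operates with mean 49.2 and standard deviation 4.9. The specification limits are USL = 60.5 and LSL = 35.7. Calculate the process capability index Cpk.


Cpu = (60.5 - 49.2) / (3 * 4.9) = 0.77
Cpl = (49.2 - 35.7) / (3 * 4.9) = 0.92
Cpk = min(0.77, 0.92) = 0.77

0.77


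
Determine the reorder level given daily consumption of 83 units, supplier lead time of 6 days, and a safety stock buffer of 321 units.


Formula: ROP = (Daily Demand * Lead Time) + Safety Stock
Demand during lead time = 83 * 6 = 498 units
ROP = 498 + 321 = 819 units

819 units


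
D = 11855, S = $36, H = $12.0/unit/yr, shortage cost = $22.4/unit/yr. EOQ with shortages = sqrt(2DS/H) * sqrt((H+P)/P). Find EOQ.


Formula: EOQ* = sqrt(2DS/H) * sqrt((H+P)/P)
Base EOQ = sqrt(2*11855*36/12.0) = 266.7 units
Correction = sqrt((12.0+22.4)/22.4) = 1.23924
EOQ* = 266.7 * 1.23924 = 330.5 units

330.5 units


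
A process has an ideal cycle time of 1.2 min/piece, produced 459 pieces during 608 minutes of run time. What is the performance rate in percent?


Formula: Performance = (Ideal CT * Total Count) / Run Time * 100
Ideal output time = 1.2 * 459 = 550.8 min
Performance = 550.8 / 608 * 100 = 90.6%

90.6%


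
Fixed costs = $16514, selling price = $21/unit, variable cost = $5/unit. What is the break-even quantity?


Formula: BEQ = Fixed Costs / (Price - Variable Cost)
Contribution margin = $21 - $5 = $16/unit
BEQ = ceil($16514 / $16/unit) = ceil(1032.12) = 1033 units

1033 units


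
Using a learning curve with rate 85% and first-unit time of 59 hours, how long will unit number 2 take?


Formula: T_n = T_1 * (learning_rate)^(log2(n)) where learning_rate = rate/100
Doublings = log2(2) = 1
T_n = 59 * 0.85^1
T_n = 59 * 0.85 = 50.2 hours

50.2 hours


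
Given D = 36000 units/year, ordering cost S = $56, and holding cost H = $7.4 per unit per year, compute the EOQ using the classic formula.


Formula: EOQ = sqrt(2 * D * S / H)
Numerator: 2 * 36000 * 56 = 4032000
2DS/H = 4032000 / 7.4 = 544864.9
EOQ = sqrt(544864.9) = 738.1 units

738.1 units


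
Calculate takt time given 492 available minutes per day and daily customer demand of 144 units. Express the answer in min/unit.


Formula: Takt Time = Available Production Time / Customer Demand
Takt = 492 min/day / 144 units/day
Takt = 3.42 min/unit

3.42 min/unit


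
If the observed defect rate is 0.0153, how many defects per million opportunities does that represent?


DPMO = defect_rate * 1000000 = 0.0153 * 1000000

15300


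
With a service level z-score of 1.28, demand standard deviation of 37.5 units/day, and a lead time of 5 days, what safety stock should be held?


Formula: SS = z * sigma_d * sqrt(LT)
sqrt(LT) = sqrt(5) = 2.2361
SS = 1.28 * 37.5 * 2.2361
SS = 107.3 units

107.3 units


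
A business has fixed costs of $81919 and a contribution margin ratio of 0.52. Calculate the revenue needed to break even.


Formula: BER = Fixed Costs / Contribution Margin Ratio
BER = $81919 / 0.52
BER = $157536.54 (to the nearest cent)

$157536.54


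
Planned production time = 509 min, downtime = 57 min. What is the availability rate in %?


Formula: Availability = (Planned Time - Downtime) / Planned Time * 100
Uptime = 509 - 57 = 452 min
Availability = 452 / 509 * 100 = 88.8%

88.8%


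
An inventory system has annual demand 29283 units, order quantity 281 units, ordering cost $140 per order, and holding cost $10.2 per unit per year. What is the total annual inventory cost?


TC = 29283/281 * 140 + 281/2 * 10.2

$16022.50


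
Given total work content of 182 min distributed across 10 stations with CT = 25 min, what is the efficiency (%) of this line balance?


Formula: Efficiency = Sum of Task Times / (N_stations * CT) * 100
Total station capacity = 10 stations * 25 min = 250 min
Efficiency = 182 / 250 * 100 = 72.8%

72.8%


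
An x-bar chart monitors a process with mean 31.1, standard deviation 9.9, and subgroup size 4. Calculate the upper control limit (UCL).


UCL = 31.1 + 3 * 9.9 / sqrt(4)

45.95


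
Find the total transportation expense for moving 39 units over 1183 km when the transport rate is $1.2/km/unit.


TC = dist * cost * units = 1183 * 1.2 * 39 = $55364.40

$55364.40


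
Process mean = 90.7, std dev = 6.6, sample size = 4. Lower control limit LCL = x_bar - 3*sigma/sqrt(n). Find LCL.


LCL = 90.7 - 3 * 6.6 / sqrt(4)

80.8


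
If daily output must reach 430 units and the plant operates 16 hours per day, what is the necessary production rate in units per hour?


Formula: Production Rate = Daily Demand / Available Hours
Rate = 430 units/day / 16 hours/day
Rate = 26.9 units/hour

26.9 units/hour


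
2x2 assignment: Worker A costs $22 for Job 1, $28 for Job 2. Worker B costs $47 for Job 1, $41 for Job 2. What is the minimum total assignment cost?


Option 1: A->1 + B->2 = $22 + $41 = $63
Option 2: A->2 + B->1 = $28 + $47 = $75
Min cost = min($63, $75) = $63

$63


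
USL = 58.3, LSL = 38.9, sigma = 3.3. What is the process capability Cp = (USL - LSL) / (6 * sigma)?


Cp = (58.3 - 38.9) / (6 * 3.3)

0.98


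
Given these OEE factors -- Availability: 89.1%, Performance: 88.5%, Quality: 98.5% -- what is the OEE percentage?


Formula: OEE = Availability * Performance * Quality / 10000
A * P = 89.1% * 88.5% / 100 = 78.85%
OEE = 78.85% * 98.5% / 100 = 77.7%

77.7%


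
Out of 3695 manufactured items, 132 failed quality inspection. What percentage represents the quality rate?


Formula: Quality Rate = Good Pieces / Total Pieces * 100
Good pieces = 3695 - 132 = 3563
QR = 3563 / 3695 * 100 = 96.4%

96.4%


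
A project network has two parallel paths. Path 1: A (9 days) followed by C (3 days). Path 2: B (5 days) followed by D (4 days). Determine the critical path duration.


Path 1 = 9 + 3 = 12 days
Path 2 = 5 + 4 = 9 days
Duration = max(12, 9) = 12 days

12 days


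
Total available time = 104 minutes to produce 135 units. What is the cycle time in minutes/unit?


Formula: CT = Available Time / Number of Units
CT = 104 min / 135 units
CT = 0.77 min/unit

0.77 min/unit


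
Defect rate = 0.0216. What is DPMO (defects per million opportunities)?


DPMO = defect_rate * 1000000 = 0.0216 * 1000000

21600


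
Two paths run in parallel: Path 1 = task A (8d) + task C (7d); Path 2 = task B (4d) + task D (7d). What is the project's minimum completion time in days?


Path 1 = 8 + 7 = 15 days
Path 2 = 4 + 7 = 11 days
Duration = max(15, 11) = 15 days

15 days


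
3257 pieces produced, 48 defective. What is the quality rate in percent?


Formula: Quality Rate = Good Pieces / Total Pieces * 100
Good pieces = 3257 - 48 = 3209
QR = 3209 / 3257 * 100 = 98.5%

98.5%


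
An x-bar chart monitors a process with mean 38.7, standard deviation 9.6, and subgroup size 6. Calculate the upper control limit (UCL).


UCL = 38.7 + 3 * 9.6 / sqrt(6)

50.46


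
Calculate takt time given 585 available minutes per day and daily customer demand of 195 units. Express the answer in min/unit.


Formula: Takt Time = Available Production Time / Customer Demand
Takt = 585 min/day / 195 units/day
Takt = 3.0 min/unit

3.0 min/unit


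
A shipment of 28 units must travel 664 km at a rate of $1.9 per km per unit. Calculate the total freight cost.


TC = dist * cost * units = 664 * 1.9 * 28 = $35324.80

$35324.80


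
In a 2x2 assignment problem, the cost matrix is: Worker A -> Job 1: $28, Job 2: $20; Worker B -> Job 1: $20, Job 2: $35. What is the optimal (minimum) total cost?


Option 1: A->1 + B->2 = $28 + $35 = $63
Option 2: A->2 + B->1 = $20 + $20 = $40
Min cost = min($63, $40) = $40

$40


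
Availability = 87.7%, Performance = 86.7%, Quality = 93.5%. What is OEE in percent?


Formula: OEE = Availability * Performance * Quality / 10000
A * P = 87.7% * 86.7% / 100 = 76.04%
OEE = 76.04% * 93.5% / 100 = 71.1%

71.1%


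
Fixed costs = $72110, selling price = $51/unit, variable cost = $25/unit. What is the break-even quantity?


Formula: BEQ = Fixed Costs / (Price - Variable Cost)
Contribution margin = $51 - $25 = $26/unit
BEQ = ceil($72110 / $26/unit) = ceil(2773.46) = 2774 units

2774 units


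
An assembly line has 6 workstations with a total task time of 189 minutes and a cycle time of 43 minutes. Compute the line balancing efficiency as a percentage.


Formula: Efficiency = Sum of Task Times / (N_stations * CT) * 100
Total station capacity = 6 stations * 43 min = 258 min
Efficiency = 189 / 258 * 100 = 73.3%

73.3%


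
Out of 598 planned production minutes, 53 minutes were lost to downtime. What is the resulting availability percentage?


Formula: Availability = (Planned Time - Downtime) / Planned Time * 100
Uptime = 598 - 53 = 545 min
Availability = 545 / 598 * 100 = 91.1%

91.1%


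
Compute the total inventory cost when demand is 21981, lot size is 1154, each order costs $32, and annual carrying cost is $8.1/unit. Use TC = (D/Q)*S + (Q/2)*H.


TC = 21981/1154 * 32 + 1154/2 * 8.1

$5283.23


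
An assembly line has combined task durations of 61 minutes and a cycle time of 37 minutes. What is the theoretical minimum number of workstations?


Formula: N_min = ceil(Sum of Task Times / Cycle Time)
N_min = ceil(61 min / 37 min) = ceil(1.6486)
N_min = 2 stations

2


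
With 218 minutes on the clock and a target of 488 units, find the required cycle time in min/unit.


Formula: CT = Available Time / Number of Units
CT = 218 min / 488 units
CT = 0.45 min/unit

0.45 min/unit


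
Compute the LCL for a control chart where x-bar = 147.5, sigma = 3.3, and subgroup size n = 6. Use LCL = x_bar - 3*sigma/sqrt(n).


LCL = 147.5 - 3 * 3.3 / sqrt(6)

143.46


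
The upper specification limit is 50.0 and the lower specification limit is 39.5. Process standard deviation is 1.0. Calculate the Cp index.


Cp = (50.0 - 39.5) / (6 * 1.0)

1.75


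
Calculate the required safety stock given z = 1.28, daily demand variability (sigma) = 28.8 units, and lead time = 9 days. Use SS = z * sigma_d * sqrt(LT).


Formula: SS = z * sigma_d * sqrt(LT)
sqrt(LT) = sqrt(9) = 3.0
SS = 1.28 * 28.8 * 3.0
SS = 110.6 units

110.6 units


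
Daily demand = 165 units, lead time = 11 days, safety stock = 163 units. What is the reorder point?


Formula: ROP = (Daily Demand * Lead Time) + Safety Stock
Demand during lead time = 165 * 11 = 1815 units
ROP = 1815 + 163 = 1978 units

1978 units


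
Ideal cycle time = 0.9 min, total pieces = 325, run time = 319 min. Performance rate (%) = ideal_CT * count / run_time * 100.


Formula: Performance = (Ideal CT * Total Count) / Run Time * 100
Ideal output time = 0.9 * 325 = 292.5 min
Performance = 292.5 / 319 * 100 = 91.7%

91.7%


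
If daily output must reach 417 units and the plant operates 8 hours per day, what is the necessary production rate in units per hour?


Formula: Production Rate = Daily Demand / Available Hours
Rate = 417 units/day / 8 hours/day
Rate = 52.1 units/hour

52.1 units/hour


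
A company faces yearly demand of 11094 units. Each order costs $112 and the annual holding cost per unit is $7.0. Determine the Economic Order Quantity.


Formula: EOQ = sqrt(2 * D * S / H)
Numerator: 2 * 11094 * 112 = 2485056
2DS/H = 2485056 / 7.0 = 355008.0
EOQ = sqrt(355008.0) = 595.8 units

595.8 units


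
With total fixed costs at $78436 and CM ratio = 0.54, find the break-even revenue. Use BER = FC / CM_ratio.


Formula: BER = Fixed Costs / Contribution Margin Ratio
BER = $78436 / 0.54
BER = $145251.85 (to the nearest cent)

$145251.85


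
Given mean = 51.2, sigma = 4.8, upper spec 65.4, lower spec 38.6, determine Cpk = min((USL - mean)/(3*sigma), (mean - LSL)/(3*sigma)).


Cpu = (65.4 - 51.2) / (3 * 4.8) = 0.99
Cpl = (51.2 - 38.6) / (3 * 4.8) = 0.88
Cpk = min(0.99, 0.88) = 0.88

0.88


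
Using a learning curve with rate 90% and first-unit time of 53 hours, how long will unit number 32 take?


Formula: T_n = T_1 * (learning_rate)^(log2(n)) where learning_rate = rate/100
Doublings = log2(32) = 5
T_n = 53 * 0.9^5
T_n = 53 * 0.5905 = 31.3 hours

31.3 hours


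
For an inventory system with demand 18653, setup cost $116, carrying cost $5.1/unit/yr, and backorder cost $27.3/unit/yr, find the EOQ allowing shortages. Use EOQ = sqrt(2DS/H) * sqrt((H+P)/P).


Formula: EOQ* = sqrt(2DS/H) * sqrt((H+P)/P)
Base EOQ = sqrt(2*18653*116/5.1) = 921.16 units
Correction = sqrt((5.1+27.3)/27.3) = 1.08941
EOQ* = 921.16 * 1.08941 = 1003.5 units

1003.5 units


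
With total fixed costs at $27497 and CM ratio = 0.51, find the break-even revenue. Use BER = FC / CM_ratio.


Formula: BER = Fixed Costs / Contribution Margin Ratio
BER = $27497 / 0.51
BER = $53915.69 (to the nearest cent)

$53915.69


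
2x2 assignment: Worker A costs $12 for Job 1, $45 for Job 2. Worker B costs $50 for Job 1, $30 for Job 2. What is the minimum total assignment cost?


Option 1: A->1 + B->2 = $12 + $30 = $42
Option 2: A->2 + B->1 = $45 + $50 = $95
Min cost = min($42, $95) = $42

$42


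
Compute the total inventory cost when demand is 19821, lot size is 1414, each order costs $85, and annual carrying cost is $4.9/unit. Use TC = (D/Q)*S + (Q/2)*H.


TC = 19821/1414 * 85 + 1414/2 * 4.9

$4655.80


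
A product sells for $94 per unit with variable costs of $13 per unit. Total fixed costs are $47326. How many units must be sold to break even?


Formula: BEQ = Fixed Costs / (Price - Variable Cost)
Contribution margin = $94 - $13 = $81/unit
BEQ = ceil($47326 / $81/unit) = ceil(584.27) = 585 units

585 units


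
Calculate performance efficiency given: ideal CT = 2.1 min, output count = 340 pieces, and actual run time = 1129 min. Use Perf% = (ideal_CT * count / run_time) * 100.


Formula: Performance = (Ideal CT * Total Count) / Run Time * 100
Ideal output time = 2.1 * 340 = 714.0 min
Performance = 714.0 / 1129 * 100 = 63.2%

63.2%


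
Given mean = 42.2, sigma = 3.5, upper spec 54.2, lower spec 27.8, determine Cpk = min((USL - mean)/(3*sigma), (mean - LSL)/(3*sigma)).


Cpu = (54.2 - 42.2) / (3 * 3.5) = 1.14
Cpl = (42.2 - 27.8) / (3 * 3.5) = 1.37
Cpk = min(1.14, 1.37) = 1.14

1.14


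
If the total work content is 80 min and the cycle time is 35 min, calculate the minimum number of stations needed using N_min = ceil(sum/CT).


Formula: N_min = ceil(Sum of Task Times / Cycle Time)
N_min = ceil(80 min / 35 min) = ceil(2.2857)
N_min = 3 stations

3


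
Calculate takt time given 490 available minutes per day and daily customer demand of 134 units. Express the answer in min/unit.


Formula: Takt Time = Available Production Time / Customer Demand
Takt = 490 min/day / 134 units/day
Takt = 3.66 min/unit

3.66 min/unit


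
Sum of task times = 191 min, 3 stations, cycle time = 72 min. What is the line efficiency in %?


Formula: Efficiency = Sum of Task Times / (N_stations * CT) * 100
Total station capacity = 3 stations * 72 min = 216 min
Efficiency = 191 / 216 * 100 = 88.4%

88.4%


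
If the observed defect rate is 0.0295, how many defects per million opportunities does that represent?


DPMO = defect_rate * 1000000 = 0.0295 * 1000000

29500


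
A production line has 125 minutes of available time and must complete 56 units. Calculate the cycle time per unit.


Formula: CT = Available Time / Number of Units
CT = 125 min / 56 units
CT = 2.23 min/unit

2.23 min/unit


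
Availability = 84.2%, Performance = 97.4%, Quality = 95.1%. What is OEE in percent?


Formula: OEE = Availability * Performance * Quality / 10000
A * P = 84.2% * 97.4% / 100 = 82.01%
OEE = 82.01% * 95.1% / 100 = 78.0%

78.0%


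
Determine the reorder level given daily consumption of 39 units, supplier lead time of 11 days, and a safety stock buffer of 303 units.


Formula: ROP = (Daily Demand * Lead Time) + Safety Stock
Demand during lead time = 39 * 11 = 429 units
ROP = 429 + 303 = 732 units

732 units


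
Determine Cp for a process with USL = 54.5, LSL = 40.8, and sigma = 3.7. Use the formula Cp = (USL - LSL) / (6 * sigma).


Cp = (54.5 - 40.8) / (6 * 3.7)

0.62


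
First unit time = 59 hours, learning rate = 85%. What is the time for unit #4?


Formula: T_n = T_1 * (learning_rate)^(log2(n)) where learning_rate = rate/100
Doublings = log2(4) = 2
T_n = 59 * 0.85^2
T_n = 59 * 0.7225 = 42.6 hours

42.6 hours


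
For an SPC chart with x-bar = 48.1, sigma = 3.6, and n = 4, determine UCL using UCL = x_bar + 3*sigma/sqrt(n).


UCL = 48.1 + 3 * 3.6 / sqrt(4)

53.5


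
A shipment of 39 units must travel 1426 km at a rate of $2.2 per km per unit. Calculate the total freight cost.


TC = dist * cost * units = 1426 * 2.2 * 39 = $122350.80

$122350.80


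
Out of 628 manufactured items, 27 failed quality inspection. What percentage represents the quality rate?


Formula: Quality Rate = Good Pieces / Total Pieces * 100
Good pieces = 628 - 27 = 601
QR = 601 / 628 * 100 = 95.7%

95.7%


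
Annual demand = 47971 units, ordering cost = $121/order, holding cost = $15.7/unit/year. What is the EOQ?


Formula: EOQ = sqrt(2 * D * S / H)
Numerator: 2 * 47971 * 121 = 11608982
2DS/H = 11608982 / 15.7 = 739425.6
EOQ = sqrt(739425.6) = 859.9 units

859.9 units


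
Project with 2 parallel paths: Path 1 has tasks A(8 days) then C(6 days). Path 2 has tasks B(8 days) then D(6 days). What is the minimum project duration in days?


Path 1 = 8 + 6 = 14 days
Path 2 = 8 + 6 = 14 days
Duration = max(14, 14) = 14 days

14 days


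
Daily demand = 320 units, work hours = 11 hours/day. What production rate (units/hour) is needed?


Formula: Production Rate = Daily Demand / Available Hours
Rate = 320 units/day / 11 hours/day
Rate = 29.1 units/hour

29.1 units/hour


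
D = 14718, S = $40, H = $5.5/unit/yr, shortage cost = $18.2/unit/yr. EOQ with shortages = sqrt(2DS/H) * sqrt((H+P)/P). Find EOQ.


Formula: EOQ* = sqrt(2DS/H) * sqrt((H+P)/P)
Base EOQ = sqrt(2*14718*40/5.5) = 462.69 units
Correction = sqrt((5.5+18.2)/18.2) = 1.14114
EOQ* = 462.69 * 1.14114 = 528.0 units

528.0 units


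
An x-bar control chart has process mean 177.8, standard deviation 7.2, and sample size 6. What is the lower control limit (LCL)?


LCL = 177.8 - 3 * 7.2 / sqrt(6)

168.98


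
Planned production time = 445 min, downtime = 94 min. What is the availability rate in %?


Formula: Availability = (Planned Time - Downtime) / Planned Time * 100
Uptime = 445 - 94 = 351 min
Availability = 351 / 445 * 100 = 78.9%

78.9%


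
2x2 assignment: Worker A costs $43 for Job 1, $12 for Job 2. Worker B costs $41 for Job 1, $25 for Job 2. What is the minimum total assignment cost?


Option 1: A->1 + B->2 = $43 + $25 = $68
Option 2: A->2 + B->1 = $12 + $41 = $53
Min cost = min($68, $53) = $53

$53


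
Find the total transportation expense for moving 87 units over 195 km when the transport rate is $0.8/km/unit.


TC = dist * cost * units = 195 * 0.8 * 87 = $13572.00

$13572.00


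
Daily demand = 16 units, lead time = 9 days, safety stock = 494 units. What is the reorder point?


Formula: ROP = (Daily Demand * Lead Time) + Safety Stock
Demand during lead time = 16 * 9 = 144 units
ROP = 144 + 494 = 638 units

638 units


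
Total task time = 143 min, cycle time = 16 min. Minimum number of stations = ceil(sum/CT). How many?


Formula: N_min = ceil(Sum of Task Times / Cycle Time)
N_min = ceil(143 min / 16 min) = ceil(8.9375)
N_min = 9 stations

9


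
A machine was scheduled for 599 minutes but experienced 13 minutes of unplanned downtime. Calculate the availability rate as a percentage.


Formula: Availability = (Planned Time - Downtime) / Planned Time * 100
Uptime = 599 - 13 = 586 min
Availability = 586 / 599 * 100 = 97.8%

97.8%


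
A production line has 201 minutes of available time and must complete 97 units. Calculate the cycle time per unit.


Formula: CT = Available Time / Number of Units
CT = 201 min / 97 units
CT = 2.07 min/unit

2.07 min/unit


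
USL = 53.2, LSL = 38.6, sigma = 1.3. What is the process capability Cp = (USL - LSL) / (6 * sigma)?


Cp = (53.2 - 38.6) / (6 * 1.3)

1.87


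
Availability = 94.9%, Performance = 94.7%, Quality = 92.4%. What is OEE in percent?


Formula: OEE = Availability * Performance * Quality / 10000
A * P = 94.9% * 94.7% / 100 = 89.87%
OEE = 89.87% * 92.4% / 100 = 83.0%

83.0%


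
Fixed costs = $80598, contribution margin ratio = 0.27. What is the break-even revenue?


Formula: BER = Fixed Costs / Contribution Margin Ratio
BER = $80598 / 0.27
BER = $298511.11 (to the nearest cent)

$298511.11


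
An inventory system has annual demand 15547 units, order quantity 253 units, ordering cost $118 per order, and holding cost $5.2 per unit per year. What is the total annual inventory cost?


TC = 15547/253 * 118 + 253/2 * 5.2

$7908.97


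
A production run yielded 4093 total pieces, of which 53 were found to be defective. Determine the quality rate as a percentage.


Formula: Quality Rate = Good Pieces / Total Pieces * 100
Good pieces = 4093 - 53 = 4040
QR = 4040 / 4093 * 100 = 98.7%

98.7%


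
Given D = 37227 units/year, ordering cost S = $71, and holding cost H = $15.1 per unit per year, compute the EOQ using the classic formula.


Formula: EOQ = sqrt(2 * D * S / H)
Numerator: 2 * 37227 * 71 = 5286234
2DS/H = 5286234 / 15.1 = 350081.7
EOQ = sqrt(350081.7) = 591.7 units

591.7 units


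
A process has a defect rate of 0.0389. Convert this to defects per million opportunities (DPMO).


DPMO = defect_rate * 1000000 = 0.0389 * 1000000

38900


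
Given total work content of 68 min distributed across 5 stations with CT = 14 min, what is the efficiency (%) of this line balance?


Formula: Efficiency = Sum of Task Times / (N_stations * CT) * 100
Total station capacity = 5 stations * 14 min = 70 min
Efficiency = 68 / 70 * 100 = 97.1%

97.1%


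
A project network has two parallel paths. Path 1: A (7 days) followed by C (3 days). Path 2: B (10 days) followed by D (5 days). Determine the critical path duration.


Path 1 = 7 + 3 = 10 days
Path 2 = 10 + 5 = 15 days
Duration = max(10, 15) = 15 days

15 days


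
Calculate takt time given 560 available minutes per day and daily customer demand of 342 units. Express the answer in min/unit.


Formula: Takt Time = Available Production Time / Customer Demand
Takt = 560 min/day / 342 units/day
Takt = 1.64 min/unit

1.64 min/unit


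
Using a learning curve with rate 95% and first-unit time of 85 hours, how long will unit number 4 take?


Formula: T_n = T_1 * (learning_rate)^(log2(n)) where learning_rate = rate/100
Doublings = log2(4) = 2
T_n = 85 * 0.95^2
T_n = 85 * 0.9025 = 76.7 hours

76.7 hours


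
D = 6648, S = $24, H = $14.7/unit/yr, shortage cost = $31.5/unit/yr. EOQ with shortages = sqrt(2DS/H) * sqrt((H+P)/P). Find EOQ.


Formula: EOQ* = sqrt(2DS/H) * sqrt((H+P)/P)
Base EOQ = sqrt(2*6648*24/14.7) = 147.34 units
Correction = sqrt((14.7+31.5)/31.5) = 1.21106
EOQ* = 147.34 * 1.21106 = 178.4 units

178.4 units


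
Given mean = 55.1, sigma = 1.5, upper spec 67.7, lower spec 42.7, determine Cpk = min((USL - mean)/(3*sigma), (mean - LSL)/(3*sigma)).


Cpu = (67.7 - 55.1) / (3 * 1.5) = 2.8
Cpl = (55.1 - 42.7) / (3 * 1.5) = 2.76
Cpk = min(2.8, 2.76) = 2.76

2.76


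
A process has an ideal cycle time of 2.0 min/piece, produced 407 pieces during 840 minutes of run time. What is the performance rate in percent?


Formula: Performance = (Ideal CT * Total Count) / Run Time * 100
Ideal output time = 2.0 * 407 = 814.0 min
Performance = 814.0 / 840 * 100 = 96.9%

96.9%


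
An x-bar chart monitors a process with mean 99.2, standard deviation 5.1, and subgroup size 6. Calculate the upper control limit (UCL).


UCL = 99.2 + 3 * 5.1 / sqrt(6)

105.45


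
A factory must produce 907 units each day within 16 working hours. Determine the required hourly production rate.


Formula: Production Rate = Daily Demand / Available Hours
Rate = 907 units/day / 16 hours/day
Rate = 56.7 units/hour

56.7 units/hour


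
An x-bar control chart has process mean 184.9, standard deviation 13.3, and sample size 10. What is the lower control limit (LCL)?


LCL = 184.9 - 3 * 13.3 / sqrt(10)

172.28


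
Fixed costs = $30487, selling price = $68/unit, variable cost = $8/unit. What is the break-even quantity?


Formula: BEQ = Fixed Costs / (Price - Variable Cost)
Contribution margin = $68 - $8 = $60/unit
BEQ = ceil($30487 / $60/unit) = ceil(508.12) = 509 units

509 units


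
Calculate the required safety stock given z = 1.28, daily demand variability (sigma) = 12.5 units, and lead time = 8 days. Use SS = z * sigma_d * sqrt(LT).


Formula: SS = z * sigma_d * sqrt(LT)
sqrt(LT) = sqrt(8) = 2.8284
SS = 1.28 * 12.5 * 2.8284
SS = 45.3 units

45.3 units


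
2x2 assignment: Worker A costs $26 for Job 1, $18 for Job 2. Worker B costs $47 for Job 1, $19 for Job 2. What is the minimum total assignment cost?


Option 1: A->1 + B->2 = $26 + $19 = $45
Option 2: A->2 + B->1 = $18 + $47 = $65
Min cost = min($45, $65) = $45

$45


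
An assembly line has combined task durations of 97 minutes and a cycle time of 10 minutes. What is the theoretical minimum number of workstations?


Formula: N_min = ceil(Sum of Task Times / Cycle Time)
N_min = ceil(97 min / 10 min) = ceil(9.7)
N_min = 10 stations

10


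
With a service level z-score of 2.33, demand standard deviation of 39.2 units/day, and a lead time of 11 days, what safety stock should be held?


Formula: SS = z * sigma_d * sqrt(LT)
sqrt(LT) = sqrt(11) = 3.3166
SS = 2.33 * 39.2 * 3.3166
SS = 302.9 units

302.9 units


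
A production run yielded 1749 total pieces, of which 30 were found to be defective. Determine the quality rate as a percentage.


Formula: Quality Rate = Good Pieces / Total Pieces * 100
Good pieces = 1749 - 30 = 1719
QR = 1719 / 1749 * 100 = 98.3%

98.3%


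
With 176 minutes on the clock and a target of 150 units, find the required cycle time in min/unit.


Formula: CT = Available Time / Number of Units
CT = 176 min / 150 units
CT = 1.17 min/unit

1.17 min/unit


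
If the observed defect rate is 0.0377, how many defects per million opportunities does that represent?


DPMO = defect_rate * 1000000 = 0.0377 * 1000000

37700


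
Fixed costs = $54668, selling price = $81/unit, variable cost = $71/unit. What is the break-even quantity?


Formula: BEQ = Fixed Costs / (Price - Variable Cost)
Contribution margin = $81 - $71 = $10/unit
BEQ = ceil($54668 / $10/unit) = ceil(5466.8) = 5467 units

5467 units


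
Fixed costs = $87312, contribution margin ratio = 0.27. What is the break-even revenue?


Formula: BER = Fixed Costs / Contribution Margin Ratio
BER = $87312 / 0.27
BER = $323377.78 (to the nearest cent)

$323377.78


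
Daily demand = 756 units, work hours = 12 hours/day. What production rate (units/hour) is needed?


Formula: Production Rate = Daily Demand / Available Hours
Rate = 756 units/day / 12 hours/day
Rate = 63.0 units/hour

63.0 units/hour


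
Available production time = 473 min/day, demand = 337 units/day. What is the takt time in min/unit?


Formula: Takt Time = Available Production Time / Customer Demand
Takt = 473 min/day / 337 units/day
Takt = 1.4 min/unit

1.4 min/unit


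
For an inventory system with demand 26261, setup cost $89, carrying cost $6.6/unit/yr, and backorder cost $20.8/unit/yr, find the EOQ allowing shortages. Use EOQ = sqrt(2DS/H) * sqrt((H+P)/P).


Formula: EOQ* = sqrt(2DS/H) * sqrt((H+P)/P)
Base EOQ = sqrt(2*26261*89/6.6) = 841.58 units
Correction = sqrt((6.6+20.8)/20.8) = 1.14774
EOQ* = 841.58 * 1.14774 = 965.9 units

965.9 units


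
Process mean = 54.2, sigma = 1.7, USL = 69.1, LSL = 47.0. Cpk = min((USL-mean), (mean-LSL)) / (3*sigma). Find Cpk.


Cpu = (69.1 - 54.2) / (3 * 1.7) = 2.92
Cpl = (54.2 - 47.0) / (3 * 1.7) = 1.41
Cpk = min(2.92, 1.41) = 1.41

1.41


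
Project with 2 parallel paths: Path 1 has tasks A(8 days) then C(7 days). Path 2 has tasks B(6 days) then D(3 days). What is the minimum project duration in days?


Path 1 = 8 + 7 = 15 days
Path 2 = 6 + 3 = 9 days
Duration = max(15, 9) = 15 days

15 days


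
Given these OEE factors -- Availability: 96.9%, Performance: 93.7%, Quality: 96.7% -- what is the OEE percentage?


Formula: OEE = Availability * Performance * Quality / 10000
A * P = 96.9% * 93.7% / 100 = 90.8%
OEE = 90.8% * 96.7% / 100 = 87.8%

87.8%


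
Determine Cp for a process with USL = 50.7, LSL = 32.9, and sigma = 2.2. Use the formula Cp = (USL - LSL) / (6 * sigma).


Cp = (50.7 - 32.9) / (6 * 2.2)

1.35


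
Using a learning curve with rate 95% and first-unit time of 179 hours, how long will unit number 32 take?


Formula: T_n = T_1 * (learning_rate)^(log2(n)) where learning_rate = rate/100
Doublings = log2(32) = 5
T_n = 179 * 0.95^5
T_n = 179 * 0.7738 = 138.5 hours

138.5 hours


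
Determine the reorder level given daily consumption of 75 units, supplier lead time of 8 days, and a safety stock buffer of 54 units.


Formula: ROP = (Daily Demand * Lead Time) + Safety Stock
Demand during lead time = 75 * 8 = 600 units
ROP = 600 + 54 = 654 units

654 units


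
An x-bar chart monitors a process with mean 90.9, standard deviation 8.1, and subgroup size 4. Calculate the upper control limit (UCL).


UCL = 90.9 + 3 * 8.1 / sqrt(4)

103.05


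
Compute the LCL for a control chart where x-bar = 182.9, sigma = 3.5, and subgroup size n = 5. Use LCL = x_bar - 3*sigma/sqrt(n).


LCL = 182.9 - 3 * 3.5 / sqrt(5)

178.2


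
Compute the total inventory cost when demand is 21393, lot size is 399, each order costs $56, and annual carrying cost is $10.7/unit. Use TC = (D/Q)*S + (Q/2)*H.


TC = 21393/399 * 56 + 399/2 * 10.7

$5137.18


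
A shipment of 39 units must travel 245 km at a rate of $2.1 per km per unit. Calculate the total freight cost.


TC = dist * cost * units = 245 * 2.1 * 39 = $20065.50

$20065.50


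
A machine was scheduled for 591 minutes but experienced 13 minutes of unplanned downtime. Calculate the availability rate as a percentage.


Formula: Availability = (Planned Time - Downtime) / Planned Time * 100
Uptime = 591 - 13 = 578 min
Availability = 578 / 591 * 100 = 97.8%

97.8%


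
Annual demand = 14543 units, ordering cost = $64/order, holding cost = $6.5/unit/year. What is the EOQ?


Formula: EOQ = sqrt(2 * D * S / H)
Numerator: 2 * 14543 * 64 = 1861504
2DS/H = 1861504 / 6.5 = 286385.2
EOQ = sqrt(286385.2) = 535.1 units

535.1 units


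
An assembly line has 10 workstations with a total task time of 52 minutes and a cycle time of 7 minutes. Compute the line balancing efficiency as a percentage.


Formula: Efficiency = Sum of Task Times / (N_stations * CT) * 100
Total station capacity = 10 stations * 7 min = 70 min
Efficiency = 52 / 70 * 100 = 74.3%

74.3%


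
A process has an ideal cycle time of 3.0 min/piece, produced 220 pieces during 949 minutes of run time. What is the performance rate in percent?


Formula: Performance = (Ideal CT * Total Count) / Run Time * 100
Ideal output time = 3.0 * 220 = 660.0 min
Performance = 660.0 / 949 * 100 = 69.5%

69.5%


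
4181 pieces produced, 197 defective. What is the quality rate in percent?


Formula: Quality Rate = Good Pieces / Total Pieces * 100
Good pieces = 4181 - 197 = 3984
QR = 3984 / 4181 * 100 = 95.3%

95.3%


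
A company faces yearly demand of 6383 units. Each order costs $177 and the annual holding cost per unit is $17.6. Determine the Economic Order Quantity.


Formula: EOQ = sqrt(2 * D * S / H)
Numerator: 2 * 6383 * 177 = 2259582
2DS/H = 2259582 / 17.6 = 128385.3
EOQ = sqrt(128385.3) = 358.3 units

358.3 units


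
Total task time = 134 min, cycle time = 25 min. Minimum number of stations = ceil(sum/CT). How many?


Formula: N_min = ceil(Sum of Task Times / Cycle Time)
N_min = ceil(134 min / 25 min) = ceil(5.36)
N_min = 6 stations

6


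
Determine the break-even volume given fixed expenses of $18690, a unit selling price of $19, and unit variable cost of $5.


Formula: BEQ = Fixed Costs / (Price - Variable Cost)
Contribution margin = $19 - $5 = $14/unit
BEQ = ceil($18690 / $14/unit) = ceil(1335.0) = 1335 units

1335 units


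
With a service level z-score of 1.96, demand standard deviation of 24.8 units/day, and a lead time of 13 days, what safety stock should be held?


Formula: SS = z * sigma_d * sqrt(LT)
sqrt(LT) = sqrt(13) = 3.6056
SS = 1.96 * 24.8 * 3.6056
SS = 175.3 units

175.3 units


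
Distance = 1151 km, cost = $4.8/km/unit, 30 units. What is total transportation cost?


TC = dist * cost * units = 1151 * 4.8 * 30 = $165744.00

$165744.00


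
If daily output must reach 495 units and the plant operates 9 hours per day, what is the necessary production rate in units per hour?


Formula: Production Rate = Daily Demand / Available Hours
Rate = 495 units/day / 9 hours/day
Rate = 55.0 units/hour

55.0 units/hour


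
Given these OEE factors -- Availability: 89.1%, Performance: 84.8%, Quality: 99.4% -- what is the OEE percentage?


Formula: OEE = Availability * Performance * Quality / 10000
A * P = 89.1% * 84.8% / 100 = 75.56%
OEE = 75.56% * 99.4% / 100 = 75.1%

75.1%


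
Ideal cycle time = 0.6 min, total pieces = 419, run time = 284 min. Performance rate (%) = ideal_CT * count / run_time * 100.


Formula: Performance = (Ideal CT * Total Count) / Run Time * 100
Ideal output time = 0.6 * 419 = 251.4 min
Performance = 251.4 / 284 * 100 = 88.5%

88.5%


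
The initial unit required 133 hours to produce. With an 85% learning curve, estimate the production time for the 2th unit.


Formula: T_n = T_1 * (learning_rate)^(log2(n)) where learning_rate = rate/100
Doublings = log2(2) = 1
T_n = 133 * 0.85^1
T_n = 133 * 0.85 = 113.1 hours

113.1 hours


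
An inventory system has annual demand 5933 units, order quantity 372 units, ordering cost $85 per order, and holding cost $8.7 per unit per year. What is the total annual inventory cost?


TC = 5933/372 * 85 + 372/2 * 8.7

$2973.86


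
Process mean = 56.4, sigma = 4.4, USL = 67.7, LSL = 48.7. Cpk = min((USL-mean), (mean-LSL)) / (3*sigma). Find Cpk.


Cpu = (67.7 - 56.4) / (3 * 4.4) = 0.86
Cpl = (56.4 - 48.7) / (3 * 4.4) = 0.58
Cpk = min(0.86, 0.58) = 0.58

0.58


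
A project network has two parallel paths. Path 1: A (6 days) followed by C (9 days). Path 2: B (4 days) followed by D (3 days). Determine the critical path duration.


Path 1 = 6 + 9 = 15 days
Path 2 = 4 + 3 = 7 days
Duration = max(15, 7) = 15 days

15 days


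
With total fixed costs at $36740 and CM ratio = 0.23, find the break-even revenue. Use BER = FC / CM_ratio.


Formula: BER = Fixed Costs / Contribution Margin Ratio
BER = $36740 / 0.23
BER = $159739.13 (to the nearest cent)

$159739.13


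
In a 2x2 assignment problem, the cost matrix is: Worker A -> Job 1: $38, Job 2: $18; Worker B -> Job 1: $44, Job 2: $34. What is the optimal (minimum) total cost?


Option 1: A->1 + B->2 = $38 + $34 = $72
Option 2: A->2 + B->1 = $18 + $44 = $62
Min cost = min($72, $62) = $62

$62


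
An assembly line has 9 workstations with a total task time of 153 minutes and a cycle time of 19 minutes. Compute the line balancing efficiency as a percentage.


Formula: Efficiency = Sum of Task Times / (N_stations * CT) * 100
Total station capacity = 9 stations * 19 min = 171 min
Efficiency = 153 / 171 * 100 = 89.5%

89.5%


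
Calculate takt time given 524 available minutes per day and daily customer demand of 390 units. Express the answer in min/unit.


Formula: Takt Time = Available Production Time / Customer Demand
Takt = 524 min/day / 390 units/day
Takt = 1.34 min/unit

1.34 min/unit


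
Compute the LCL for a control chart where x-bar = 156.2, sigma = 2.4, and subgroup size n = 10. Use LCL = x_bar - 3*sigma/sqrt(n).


LCL = 156.2 - 3 * 2.4 / sqrt(10)

153.92


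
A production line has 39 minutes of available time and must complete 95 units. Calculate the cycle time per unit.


Formula: CT = Available Time / Number of Units
CT = 39 min / 95 units
CT = 0.41 min/unit

0.41 min/unit


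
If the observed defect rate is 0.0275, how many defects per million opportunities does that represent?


DPMO = defect_rate * 1000000 = 0.0275 * 1000000

27500


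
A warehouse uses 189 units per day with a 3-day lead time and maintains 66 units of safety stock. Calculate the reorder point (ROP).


Formula: ROP = (Daily Demand * Lead Time) + Safety Stock
Demand during lead time = 189 * 3 = 567 units
ROP = 567 + 66 = 633 units

633 units


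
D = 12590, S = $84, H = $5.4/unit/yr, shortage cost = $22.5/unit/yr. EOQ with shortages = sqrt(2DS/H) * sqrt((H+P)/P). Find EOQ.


Formula: EOQ* = sqrt(2DS/H) * sqrt((H+P)/P)
Base EOQ = sqrt(2*12590*84/5.4) = 625.85 units
Correction = sqrt((5.4+22.5)/22.5) = 1.11355
EOQ* = 625.85 * 1.11355 = 696.9 units

696.9 units


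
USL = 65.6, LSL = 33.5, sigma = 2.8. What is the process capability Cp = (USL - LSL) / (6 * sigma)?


Cp = (65.6 - 33.5) / (6 * 2.8)

1.91


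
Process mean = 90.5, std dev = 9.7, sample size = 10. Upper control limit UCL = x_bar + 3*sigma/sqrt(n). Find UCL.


UCL = 90.5 + 3 * 9.7 / sqrt(10)

99.7


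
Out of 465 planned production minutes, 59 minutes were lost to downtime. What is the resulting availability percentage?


Formula: Availability = (Planned Time - Downtime) / Planned Time * 100
Uptime = 465 - 59 = 406 min
Availability = 406 / 465 * 100 = 87.3%

87.3%


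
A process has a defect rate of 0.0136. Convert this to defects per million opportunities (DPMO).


DPMO = defect_rate * 1000000 = 0.0136 * 1000000

13600


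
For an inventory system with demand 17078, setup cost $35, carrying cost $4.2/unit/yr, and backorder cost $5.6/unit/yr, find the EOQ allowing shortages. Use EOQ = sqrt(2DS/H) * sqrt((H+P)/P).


Formula: EOQ* = sqrt(2DS/H) * sqrt((H+P)/P)
Base EOQ = sqrt(2*17078*35/4.2) = 533.51 units
Correction = sqrt((4.2+5.6)/5.6) = 1.32288
EOQ* = 533.51 * 1.32288 = 705.8 units

705.8 units


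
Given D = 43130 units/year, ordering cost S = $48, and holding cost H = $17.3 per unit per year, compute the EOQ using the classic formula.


Formula: EOQ = sqrt(2 * D * S / H)
Numerator: 2 * 43130 * 48 = 4140480
2DS/H = 4140480 / 17.3 = 239334.1
EOQ = sqrt(239334.1) = 489.2 units

489.2 units


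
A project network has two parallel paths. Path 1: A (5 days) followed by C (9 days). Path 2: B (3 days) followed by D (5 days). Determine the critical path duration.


Path 1 = 5 + 9 = 14 days
Path 2 = 3 + 5 = 8 days
Duration = max(14, 8) = 14 days

14 days


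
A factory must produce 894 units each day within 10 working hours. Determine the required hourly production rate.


Formula: Production Rate = Daily Demand / Available Hours
Rate = 894 units/day / 10 hours/day
Rate = 89.4 units/hour

89.4 units/hour


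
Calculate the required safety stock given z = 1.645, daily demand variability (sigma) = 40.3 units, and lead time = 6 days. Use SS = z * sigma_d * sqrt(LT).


Formula: SS = z * sigma_d * sqrt(LT)
sqrt(LT) = sqrt(6) = 2.4495
SS = 1.645 * 40.3 * 2.4495
SS = 162.4 units

162.4 units


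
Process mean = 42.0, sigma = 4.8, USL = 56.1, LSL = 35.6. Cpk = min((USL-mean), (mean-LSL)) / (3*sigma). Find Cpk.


Cpu = (56.1 - 42.0) / (3 * 4.8) = 0.98
Cpl = (42.0 - 35.6) / (3 * 4.8) = 0.44
Cpk = min(0.98, 0.44) = 0.44

0.44


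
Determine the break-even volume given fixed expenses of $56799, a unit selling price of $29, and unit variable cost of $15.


Formula: BEQ = Fixed Costs / (Price - Variable Cost)
Contribution margin = $29 - $15 = $14/unit
BEQ = ceil($56799 / $14/unit) = ceil(4057.07) = 4058 units

4058 units
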